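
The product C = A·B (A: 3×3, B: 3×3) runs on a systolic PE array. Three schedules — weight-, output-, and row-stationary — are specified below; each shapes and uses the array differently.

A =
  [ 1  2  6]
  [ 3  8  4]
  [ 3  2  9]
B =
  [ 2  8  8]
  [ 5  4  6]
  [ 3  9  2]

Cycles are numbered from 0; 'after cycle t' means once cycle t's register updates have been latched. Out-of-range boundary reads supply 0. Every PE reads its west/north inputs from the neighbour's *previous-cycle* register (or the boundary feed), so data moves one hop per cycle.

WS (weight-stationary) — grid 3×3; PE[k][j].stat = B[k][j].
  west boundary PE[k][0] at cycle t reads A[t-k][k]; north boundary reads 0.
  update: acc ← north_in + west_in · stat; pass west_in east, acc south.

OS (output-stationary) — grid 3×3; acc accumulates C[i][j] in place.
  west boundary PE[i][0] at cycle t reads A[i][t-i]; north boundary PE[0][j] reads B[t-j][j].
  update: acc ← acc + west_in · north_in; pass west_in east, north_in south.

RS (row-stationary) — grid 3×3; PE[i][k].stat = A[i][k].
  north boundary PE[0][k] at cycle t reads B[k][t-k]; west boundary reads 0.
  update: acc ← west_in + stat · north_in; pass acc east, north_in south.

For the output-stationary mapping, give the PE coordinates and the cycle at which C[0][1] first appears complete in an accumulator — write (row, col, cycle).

(row, col, cycle) = (0, 1, 3)

Under OS, C[0][1] lands at PE[0][1]:
  @0  [0,1]  acc 0  |  →0  ↓0
  @1  [0,1]  acc 8  |  →1  ↓8
  @2  [0,1]  acc 16  |  →2  ↓4
  @3  [0,1]  acc 70  |  →6  ↓9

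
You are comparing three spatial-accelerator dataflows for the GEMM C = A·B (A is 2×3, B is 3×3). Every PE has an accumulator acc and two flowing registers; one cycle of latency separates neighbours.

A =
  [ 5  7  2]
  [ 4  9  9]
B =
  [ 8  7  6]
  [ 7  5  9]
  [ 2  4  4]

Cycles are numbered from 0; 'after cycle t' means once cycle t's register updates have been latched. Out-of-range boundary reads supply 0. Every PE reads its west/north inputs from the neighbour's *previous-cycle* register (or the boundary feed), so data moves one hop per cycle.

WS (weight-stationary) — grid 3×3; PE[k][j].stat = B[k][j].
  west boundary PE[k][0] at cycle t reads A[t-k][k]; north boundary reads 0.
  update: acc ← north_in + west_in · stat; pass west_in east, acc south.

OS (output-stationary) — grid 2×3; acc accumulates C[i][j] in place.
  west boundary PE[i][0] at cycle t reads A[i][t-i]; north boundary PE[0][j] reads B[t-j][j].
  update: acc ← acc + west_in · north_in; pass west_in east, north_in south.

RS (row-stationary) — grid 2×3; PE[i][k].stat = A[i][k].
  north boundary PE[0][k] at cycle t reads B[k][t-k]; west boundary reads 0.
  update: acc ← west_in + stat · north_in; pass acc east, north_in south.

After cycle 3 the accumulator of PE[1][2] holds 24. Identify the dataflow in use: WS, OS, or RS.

WS [3×3] PE[1][2] across cycles:
  @0  [1,2]  acc 0  |  →0  ↓0
  @1  [1,2]  acc 0  |  →0  ↓0
  @2  [1,2]  acc 0  |  →0  ↓0
  @3  [1,2]  acc 93  |  →7  ↓93
OS [2×3] PE[1][2] across cycles:
  @0  [1,2]  acc 0  |  →0  ↓0
  @1  [1,2]  acc 0  |  →0  ↓0
  @2  [1,2]  acc 0  |  →0  ↓0
  @3  [1,2]  acc 24  |  →4  ↓6
RS [2×3] PE[1][2] across cycles:
  @0  [1,2]  acc 0  |  →0  ↓0
  @1  [1,2]  acc 0  |  →0  ↓0
  @2  [1,2]  acc 0  |  →0  ↓0
  @3  [1,2]  acc 113  |  →113  ↓2

dataflow = OS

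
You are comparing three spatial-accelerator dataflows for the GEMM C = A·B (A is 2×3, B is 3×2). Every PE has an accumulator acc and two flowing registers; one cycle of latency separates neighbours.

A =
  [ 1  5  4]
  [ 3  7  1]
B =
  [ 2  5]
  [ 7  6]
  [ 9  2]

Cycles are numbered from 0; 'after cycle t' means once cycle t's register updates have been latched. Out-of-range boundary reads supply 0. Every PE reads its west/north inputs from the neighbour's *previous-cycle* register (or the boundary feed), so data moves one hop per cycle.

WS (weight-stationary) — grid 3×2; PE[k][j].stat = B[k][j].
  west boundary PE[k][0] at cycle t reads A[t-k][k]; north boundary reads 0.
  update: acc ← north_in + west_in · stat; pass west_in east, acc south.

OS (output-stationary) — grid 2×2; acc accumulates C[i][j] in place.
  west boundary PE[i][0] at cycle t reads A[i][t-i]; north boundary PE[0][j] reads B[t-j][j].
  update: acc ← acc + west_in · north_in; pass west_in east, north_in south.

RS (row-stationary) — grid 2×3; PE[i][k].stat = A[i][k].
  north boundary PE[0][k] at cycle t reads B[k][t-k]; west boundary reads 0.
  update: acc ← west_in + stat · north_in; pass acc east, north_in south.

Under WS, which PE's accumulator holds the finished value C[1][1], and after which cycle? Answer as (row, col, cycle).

(row, col, cycle) = (2, 1, 4)

WS: C[1][1] accumulates in PE[2][1]:
  t=0 PE[2][1]: acc=0 h=0 v=0
  t=1 PE[2][1]: acc=0 h=0 v=0
  t=2 PE[2][1]: acc=0 h=0 v=0
  t=3 PE[2][1]: acc=43 h=4 v=43
  t=4 PE[2][1]: acc=59 h=1 v=59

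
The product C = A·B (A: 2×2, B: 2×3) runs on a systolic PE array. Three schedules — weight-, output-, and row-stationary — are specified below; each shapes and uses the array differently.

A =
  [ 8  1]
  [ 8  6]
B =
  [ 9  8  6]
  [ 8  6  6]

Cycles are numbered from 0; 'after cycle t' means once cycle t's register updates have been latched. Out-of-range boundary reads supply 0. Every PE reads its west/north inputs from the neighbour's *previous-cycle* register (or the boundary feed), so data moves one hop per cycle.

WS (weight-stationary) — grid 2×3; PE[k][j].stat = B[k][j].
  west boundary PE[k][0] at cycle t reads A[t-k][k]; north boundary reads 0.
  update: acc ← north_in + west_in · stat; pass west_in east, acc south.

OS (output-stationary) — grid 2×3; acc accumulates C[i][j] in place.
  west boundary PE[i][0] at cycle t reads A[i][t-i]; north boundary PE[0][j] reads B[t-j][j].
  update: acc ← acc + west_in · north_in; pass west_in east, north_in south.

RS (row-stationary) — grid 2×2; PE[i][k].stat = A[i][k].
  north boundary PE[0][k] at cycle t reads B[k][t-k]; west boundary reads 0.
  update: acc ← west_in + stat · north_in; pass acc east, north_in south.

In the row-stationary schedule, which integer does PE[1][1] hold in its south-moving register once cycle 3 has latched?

register = 6

Tracing RS — 2×2 array, target PE[1][1]:
  after 0 — PE[0][1] acc=0, pass-E 0, pass-S 0
  after 0 — PE[1][0] acc=0, pass-E 0, pass-S 0
  after 0 — PE[1][1] acc=0, pass-E 0, pass-S 0
  after 1 — PE[0][1] acc=80, pass-E 80, pass-S 8
  after 1 — PE[1][0] acc=72, pass-E 72, pass-S 9
  after 1 — PE[1][1] acc=0, pass-E 0, pass-S 0
  after 2 — PE[0][1] acc=70, pass-E 70, pass-S 6
  after 2 — PE[1][0] acc=64, pass-E 64, pass-S 8
  after 2 — PE[1][1] acc=120, pass-E 120, pass-S 8
  after 3 — PE[0][1] acc=54, pass-E 54, pass-S 6
  after 3 — PE[1][0] acc=48, pass-E 48, pass-S 6
  after 3 — PE[1][1] acc=100, pass-E 100, pass-S 6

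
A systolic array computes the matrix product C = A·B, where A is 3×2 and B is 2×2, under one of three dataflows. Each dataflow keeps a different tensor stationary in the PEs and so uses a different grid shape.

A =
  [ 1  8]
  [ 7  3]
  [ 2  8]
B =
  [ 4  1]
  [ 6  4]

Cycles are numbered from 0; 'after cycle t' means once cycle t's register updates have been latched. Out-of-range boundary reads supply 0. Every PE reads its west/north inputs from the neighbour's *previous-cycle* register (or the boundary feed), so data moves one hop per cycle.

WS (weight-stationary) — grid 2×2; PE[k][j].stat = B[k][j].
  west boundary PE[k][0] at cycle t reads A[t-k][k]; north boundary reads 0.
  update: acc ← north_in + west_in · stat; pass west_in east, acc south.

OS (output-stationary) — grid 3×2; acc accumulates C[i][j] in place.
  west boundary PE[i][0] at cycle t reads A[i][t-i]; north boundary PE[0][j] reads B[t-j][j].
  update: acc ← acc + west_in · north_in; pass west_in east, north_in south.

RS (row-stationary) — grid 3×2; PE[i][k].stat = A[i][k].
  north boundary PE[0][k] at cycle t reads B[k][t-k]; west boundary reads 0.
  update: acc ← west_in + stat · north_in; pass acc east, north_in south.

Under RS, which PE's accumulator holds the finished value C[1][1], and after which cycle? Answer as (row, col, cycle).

(row, col, cycle) = (1, 1, 3)

RS: C[1][1] accumulates in PE[1][1]:
  [0] (1,1) acc=0 (h:0 v:0)
  [1] (1,1) acc=0 (h:0 v:0)
  [2] (1,1) acc=46 (h:46 v:6)
  [3] (1,1) acc=19 (h:19 v:4)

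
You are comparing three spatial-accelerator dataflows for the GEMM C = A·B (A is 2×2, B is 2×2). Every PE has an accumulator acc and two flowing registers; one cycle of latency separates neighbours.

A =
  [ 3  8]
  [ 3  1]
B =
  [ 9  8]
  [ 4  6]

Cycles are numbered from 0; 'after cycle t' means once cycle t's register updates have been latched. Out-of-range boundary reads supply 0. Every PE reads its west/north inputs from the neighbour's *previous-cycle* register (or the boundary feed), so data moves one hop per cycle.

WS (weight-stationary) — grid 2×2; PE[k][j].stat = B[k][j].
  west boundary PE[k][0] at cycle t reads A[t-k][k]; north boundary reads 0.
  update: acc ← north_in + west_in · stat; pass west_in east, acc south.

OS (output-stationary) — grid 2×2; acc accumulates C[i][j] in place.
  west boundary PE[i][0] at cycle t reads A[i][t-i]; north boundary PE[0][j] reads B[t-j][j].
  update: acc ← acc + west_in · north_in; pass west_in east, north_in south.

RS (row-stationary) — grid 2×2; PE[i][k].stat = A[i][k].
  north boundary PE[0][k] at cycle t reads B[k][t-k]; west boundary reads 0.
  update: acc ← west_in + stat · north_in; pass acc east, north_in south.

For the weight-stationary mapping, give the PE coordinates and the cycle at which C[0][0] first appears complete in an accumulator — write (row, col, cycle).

WS — PE[1][0] is where C[0][0] collects:
  0: (1,0).acc=0  regs=<0,0>
  1: (1,0).acc=59  regs=<8,59>

(row, col, cycle) = (1, 0, 1)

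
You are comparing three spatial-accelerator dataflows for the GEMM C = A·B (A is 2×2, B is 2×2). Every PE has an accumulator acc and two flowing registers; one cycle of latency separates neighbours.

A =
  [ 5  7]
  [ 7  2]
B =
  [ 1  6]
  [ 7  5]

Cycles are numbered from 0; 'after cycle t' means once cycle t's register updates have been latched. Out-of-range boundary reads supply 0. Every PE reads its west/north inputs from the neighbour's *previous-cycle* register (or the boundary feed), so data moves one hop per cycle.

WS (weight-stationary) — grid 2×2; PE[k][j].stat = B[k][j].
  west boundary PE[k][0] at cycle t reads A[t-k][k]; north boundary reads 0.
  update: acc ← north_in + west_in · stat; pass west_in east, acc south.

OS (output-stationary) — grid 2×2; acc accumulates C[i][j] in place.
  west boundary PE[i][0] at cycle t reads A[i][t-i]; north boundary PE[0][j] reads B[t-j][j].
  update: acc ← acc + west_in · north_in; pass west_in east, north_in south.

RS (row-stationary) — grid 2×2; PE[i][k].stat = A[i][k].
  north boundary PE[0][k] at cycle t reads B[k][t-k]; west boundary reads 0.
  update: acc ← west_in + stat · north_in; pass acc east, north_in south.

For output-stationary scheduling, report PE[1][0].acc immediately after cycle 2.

OS (2×2). Following PE[1][0] plus its west/north inputs:
  c0 r0c0: 5 / 5 / 1
  c0 r1c0: 0 / 0 / 0
  c1 r0c0: 54 / 7 / 7
  c1 r1c0: 7 / 7 / 1
  c2 r0c0: 54 / 0 / 0
  c2 r1c0: 21 / 2 / 7

PE[1][0].acc = 21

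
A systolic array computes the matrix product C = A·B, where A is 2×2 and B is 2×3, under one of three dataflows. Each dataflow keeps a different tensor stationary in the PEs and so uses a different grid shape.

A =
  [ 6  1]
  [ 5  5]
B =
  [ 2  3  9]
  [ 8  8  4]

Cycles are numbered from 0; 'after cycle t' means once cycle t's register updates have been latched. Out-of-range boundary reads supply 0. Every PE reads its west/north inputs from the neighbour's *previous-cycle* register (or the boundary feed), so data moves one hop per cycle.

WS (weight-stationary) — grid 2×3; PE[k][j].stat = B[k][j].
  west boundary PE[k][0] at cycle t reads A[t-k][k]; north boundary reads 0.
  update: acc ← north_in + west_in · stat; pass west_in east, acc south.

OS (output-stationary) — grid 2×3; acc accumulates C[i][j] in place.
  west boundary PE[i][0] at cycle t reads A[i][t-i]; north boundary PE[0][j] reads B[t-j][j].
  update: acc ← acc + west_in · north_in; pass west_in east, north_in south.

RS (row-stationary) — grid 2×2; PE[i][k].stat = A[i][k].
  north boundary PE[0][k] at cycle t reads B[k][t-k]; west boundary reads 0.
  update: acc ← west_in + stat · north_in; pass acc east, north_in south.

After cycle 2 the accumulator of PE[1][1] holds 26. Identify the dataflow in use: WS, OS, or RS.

— WS: 2×3; PE[1][1] trace:
  t=0 PE[1][1]: acc=0 h=0 v=0
  t=1 PE[1][1]: acc=0 h=0 v=0
  t=2 PE[1][1]: acc=26 h=1 v=26
— OS: 2×3; PE[1][1] trace:
  t=0 PE[1][1]: acc=0 h=0 v=0
  t=1 PE[1][1]: acc=0 h=0 v=0
  t=2 PE[1][1]: acc=15 h=5 v=3
— RS: 2×2; PE[1][1] trace:
  t=0 PE[1][1]: acc=0 h=0 v=0
  t=1 PE[1][1]: acc=0 h=0 v=0
  t=2 PE[1][1]: acc=50 h=50 v=8

dataflow = WS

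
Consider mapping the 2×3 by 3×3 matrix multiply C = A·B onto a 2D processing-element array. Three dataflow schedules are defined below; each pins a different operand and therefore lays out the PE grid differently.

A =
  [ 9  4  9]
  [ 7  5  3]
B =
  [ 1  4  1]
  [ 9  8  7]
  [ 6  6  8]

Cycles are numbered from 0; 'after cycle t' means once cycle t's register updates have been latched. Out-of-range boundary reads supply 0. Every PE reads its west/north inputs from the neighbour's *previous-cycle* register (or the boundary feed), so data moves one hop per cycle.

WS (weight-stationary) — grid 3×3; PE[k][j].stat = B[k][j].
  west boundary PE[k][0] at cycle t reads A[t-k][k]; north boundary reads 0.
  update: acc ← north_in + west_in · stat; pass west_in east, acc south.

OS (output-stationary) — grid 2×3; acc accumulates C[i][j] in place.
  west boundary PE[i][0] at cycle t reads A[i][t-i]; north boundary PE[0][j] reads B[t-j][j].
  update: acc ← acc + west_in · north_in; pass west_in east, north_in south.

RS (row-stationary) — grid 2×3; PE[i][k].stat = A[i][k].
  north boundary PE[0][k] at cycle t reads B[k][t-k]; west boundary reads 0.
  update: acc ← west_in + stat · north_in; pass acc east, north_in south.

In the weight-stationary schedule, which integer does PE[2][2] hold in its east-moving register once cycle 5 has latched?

WS (3×3). Following PE[2][2] plus its west/north inputs:
  t=0 PE[1][2]: acc=0 h=0 v=0
  t=0 PE[2][1]: acc=0 h=0 v=0
  t=0 PE[2][2]: acc=0 h=0 v=0
  t=1 PE[1][2]: acc=0 h=0 v=0
  t=1 PE[2][1]: acc=0 h=0 v=0
  t=1 PE[2][2]: acc=0 h=0 v=0
  t=2 PE[1][2]: acc=0 h=0 v=0
  t=2 PE[2][1]: acc=0 h=0 v=0
  t=2 PE[2][2]: acc=0 h=0 v=0
  t=3 PE[1][2]: acc=37 h=4 v=37
  t=3 PE[2][1]: acc=122 h=9 v=122
  t=3 PE[2][2]: acc=0 h=0 v=0
  t=4 PE[1][2]: acc=42 h=5 v=42
  t=4 PE[2][1]: acc=86 h=3 v=86
  t=4 PE[2][2]: acc=109 h=9 v=109
  t=5 PE[1][2]: acc=0 h=0 v=0
  t=5 PE[2][1]: acc=0 h=0 v=0
  t=5 PE[2][2]: acc=66 h=3 v=66

register = 3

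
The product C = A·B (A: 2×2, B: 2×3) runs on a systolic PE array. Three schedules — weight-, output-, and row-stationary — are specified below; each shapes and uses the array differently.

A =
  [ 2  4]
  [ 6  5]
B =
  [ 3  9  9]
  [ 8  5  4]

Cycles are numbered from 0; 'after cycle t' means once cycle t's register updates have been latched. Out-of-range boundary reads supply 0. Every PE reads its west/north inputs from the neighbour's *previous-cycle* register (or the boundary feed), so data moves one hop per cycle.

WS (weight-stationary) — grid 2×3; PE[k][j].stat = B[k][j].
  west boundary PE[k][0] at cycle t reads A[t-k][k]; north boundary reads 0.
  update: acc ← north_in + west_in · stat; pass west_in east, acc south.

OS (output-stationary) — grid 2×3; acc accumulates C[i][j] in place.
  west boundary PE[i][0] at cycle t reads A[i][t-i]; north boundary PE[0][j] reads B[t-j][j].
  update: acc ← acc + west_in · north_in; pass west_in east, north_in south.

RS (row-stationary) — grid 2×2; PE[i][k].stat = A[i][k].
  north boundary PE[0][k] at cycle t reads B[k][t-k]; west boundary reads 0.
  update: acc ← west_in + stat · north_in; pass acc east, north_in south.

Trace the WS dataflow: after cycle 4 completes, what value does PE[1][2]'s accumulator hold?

PE[1][2].acc = 74

WS 2×3: PE[1][2] cycle-by-cycle (with neighbour feeds):
  [0] (0,2) acc=0 (h:0 v:0)
  [0] (1,1) acc=0 (h:0 v:0)
  [0] (1,2) acc=0 (h:0 v:0)
  [1] (0,2) acc=0 (h:0 v:0)
  [1] (1,1) acc=0 (h:0 v:0)
  [1] (1,2) acc=0 (h:0 v:0)
  [2] (0,2) acc=18 (h:2 v:18)
  [2] (1,1) acc=38 (h:4 v:38)
  [2] (1,2) acc=0 (h:0 v:0)
  [3] (0,2) acc=54 (h:6 v:54)
  [3] (1,1) acc=79 (h:5 v:79)
  [3] (1,2) acc=34 (h:4 v:34)
  [4] (0,2) acc=0 (h:0 v:0)
  [4] (1,1) acc=0 (h:0 v:0)
  [4] (1,2) acc=74 (h:5 v:74)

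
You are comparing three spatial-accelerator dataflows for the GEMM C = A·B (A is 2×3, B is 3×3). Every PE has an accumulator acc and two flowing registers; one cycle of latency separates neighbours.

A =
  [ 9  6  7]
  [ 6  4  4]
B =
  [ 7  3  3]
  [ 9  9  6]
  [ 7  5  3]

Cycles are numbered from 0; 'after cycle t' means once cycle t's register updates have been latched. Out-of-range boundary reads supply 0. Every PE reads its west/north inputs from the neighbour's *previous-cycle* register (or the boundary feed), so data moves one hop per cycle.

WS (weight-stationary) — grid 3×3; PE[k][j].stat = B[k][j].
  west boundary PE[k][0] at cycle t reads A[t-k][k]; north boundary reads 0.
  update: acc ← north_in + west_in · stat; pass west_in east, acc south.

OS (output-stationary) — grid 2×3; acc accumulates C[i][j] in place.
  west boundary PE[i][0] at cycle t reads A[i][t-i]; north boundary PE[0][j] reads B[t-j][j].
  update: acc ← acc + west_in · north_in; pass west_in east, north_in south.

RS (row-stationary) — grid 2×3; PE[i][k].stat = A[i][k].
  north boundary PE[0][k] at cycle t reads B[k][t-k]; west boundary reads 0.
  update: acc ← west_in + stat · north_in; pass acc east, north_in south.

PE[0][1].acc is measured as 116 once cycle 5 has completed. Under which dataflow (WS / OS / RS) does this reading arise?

WS [3×3] PE[0][1] across cycles:
  t=0 PE[0][1]: acc=0 h=0 v=0
  t=1 PE[0][1]: acc=27 h=9 v=27
  t=2 PE[0][1]: acc=18 h=6 v=18
  t=3 PE[0][1]: acc=0 h=0 v=0
  t=4 PE[0][1]: acc=0 h=0 v=0
  t=5 PE[0][1]: acc=0 h=0 v=0
OS [2×3] PE[0][1] across cycles:
  t=0 PE[0][1]: acc=0 h=0 v=0
  t=1 PE[0][1]: acc=27 h=9 v=3
  t=2 PE[0][1]: acc=81 h=6 v=9
  t=3 PE[0][1]: acc=116 h=7 v=5
  t=4 PE[0][1]: acc=116 h=0 v=0
  t=5 PE[0][1]: acc=116 h=0 v=0
RS [2×3] PE[0][1] across cycles:
  t=0 PE[0][1]: acc=0 h=0 v=0
  t=1 PE[0][1]: acc=117 h=117 v=9
  t=2 PE[0][1]: acc=81 h=81 v=9
  t=3 PE[0][1]: acc=63 h=63 v=6
  t=4 PE[0][1]: acc=0 h=0 v=0
  t=5 PE[0][1]: acc=0 h=0 v=0

dataflow = OS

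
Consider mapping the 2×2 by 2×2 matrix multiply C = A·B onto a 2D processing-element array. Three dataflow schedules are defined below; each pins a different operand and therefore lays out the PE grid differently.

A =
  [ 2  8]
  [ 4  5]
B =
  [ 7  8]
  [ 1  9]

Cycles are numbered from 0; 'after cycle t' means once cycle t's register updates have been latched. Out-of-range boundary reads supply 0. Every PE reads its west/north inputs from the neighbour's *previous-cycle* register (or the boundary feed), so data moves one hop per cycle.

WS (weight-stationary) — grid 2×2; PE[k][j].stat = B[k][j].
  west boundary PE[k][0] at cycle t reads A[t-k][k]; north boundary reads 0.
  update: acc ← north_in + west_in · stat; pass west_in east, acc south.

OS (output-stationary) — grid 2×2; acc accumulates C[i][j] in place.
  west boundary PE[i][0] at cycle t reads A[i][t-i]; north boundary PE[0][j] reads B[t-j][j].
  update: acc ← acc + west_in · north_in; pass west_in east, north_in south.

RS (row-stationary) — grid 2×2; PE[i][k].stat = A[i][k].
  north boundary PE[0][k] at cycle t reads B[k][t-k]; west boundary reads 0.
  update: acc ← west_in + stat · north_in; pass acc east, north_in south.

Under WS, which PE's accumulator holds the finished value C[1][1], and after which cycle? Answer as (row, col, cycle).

WS: C[1][1] accumulates in PE[1][1]:
  0: (1,1).acc=0  regs=<0,0>
  1: (1,1).acc=0  regs=<0,0>
  2: (1,1).acc=88  regs=<8,88>
  3: (1,1).acc=77  regs=<5,77>

(row, col, cycle) = (1, 1, 3)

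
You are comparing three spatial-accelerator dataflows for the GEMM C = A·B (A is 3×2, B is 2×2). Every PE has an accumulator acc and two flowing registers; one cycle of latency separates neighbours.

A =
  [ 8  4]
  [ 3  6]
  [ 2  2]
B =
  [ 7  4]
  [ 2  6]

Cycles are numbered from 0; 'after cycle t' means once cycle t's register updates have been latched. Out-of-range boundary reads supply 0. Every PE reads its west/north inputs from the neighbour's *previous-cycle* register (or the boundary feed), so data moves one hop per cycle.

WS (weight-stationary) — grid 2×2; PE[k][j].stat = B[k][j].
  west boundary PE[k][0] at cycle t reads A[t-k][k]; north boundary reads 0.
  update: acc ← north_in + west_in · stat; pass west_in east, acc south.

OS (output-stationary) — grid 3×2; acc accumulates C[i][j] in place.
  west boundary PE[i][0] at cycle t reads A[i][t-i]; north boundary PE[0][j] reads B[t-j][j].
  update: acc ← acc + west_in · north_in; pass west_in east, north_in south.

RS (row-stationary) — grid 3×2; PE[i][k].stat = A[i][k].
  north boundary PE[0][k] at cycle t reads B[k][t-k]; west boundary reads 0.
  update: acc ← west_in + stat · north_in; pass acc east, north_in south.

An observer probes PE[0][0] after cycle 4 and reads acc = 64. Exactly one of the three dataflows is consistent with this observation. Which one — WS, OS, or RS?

WS [2×2] PE[0][0] across cycles:
  @0  [0,0]  acc 56  |  →8  ↓56
  @1  [0,0]  acc 21  |  →3  ↓21
  @2  [0,0]  acc 14  |  →2  ↓14
  @3  [0,0]  acc 0  |  →0  ↓0
  @4  [0,0]  acc 0  |  →0  ↓0
OS [3×2] PE[0][0] across cycles:
  @0  [0,0]  acc 56  |  →8  ↓7
  @1  [0,0]  acc 64  |  →4  ↓2
  @2  [0,0]  acc 64  |  →0  ↓0
  @3  [0,0]  acc 64  |  →0  ↓0
  @4  [0,0]  acc 64  |  →0  ↓0
RS [3×2] PE[0][0] across cycles:
  @0  [0,0]  acc 56  |  →56  ↓7
  @1  [0,0]  acc 32  |  →32  ↓4
  @2  [0,0]  acc 0  |  →0  ↓0
  @3  [0,0]  acc 0  |  →0  ↓0
  @4  [0,0]  acc 0  |  →0  ↓0

dataflow = OS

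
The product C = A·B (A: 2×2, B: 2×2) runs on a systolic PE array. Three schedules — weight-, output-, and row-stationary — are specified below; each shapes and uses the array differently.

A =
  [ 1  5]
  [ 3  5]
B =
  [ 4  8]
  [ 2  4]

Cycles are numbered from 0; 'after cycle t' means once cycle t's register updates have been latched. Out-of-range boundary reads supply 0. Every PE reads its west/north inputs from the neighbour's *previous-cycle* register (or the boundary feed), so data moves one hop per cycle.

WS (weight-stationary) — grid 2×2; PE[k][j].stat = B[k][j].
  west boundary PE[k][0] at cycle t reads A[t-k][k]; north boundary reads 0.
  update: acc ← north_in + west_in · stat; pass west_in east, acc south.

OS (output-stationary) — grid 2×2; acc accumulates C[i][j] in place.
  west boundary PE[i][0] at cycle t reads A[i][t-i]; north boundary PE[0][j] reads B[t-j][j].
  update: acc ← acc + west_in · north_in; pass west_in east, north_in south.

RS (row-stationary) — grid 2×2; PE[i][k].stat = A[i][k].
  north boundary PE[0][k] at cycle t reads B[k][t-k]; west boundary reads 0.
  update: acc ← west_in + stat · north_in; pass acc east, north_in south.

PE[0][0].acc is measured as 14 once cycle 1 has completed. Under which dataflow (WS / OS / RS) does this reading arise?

dataflow = OS

WS (2×2 grid), PE[0][0]:
  c0 r0c0: 4 / 1 / 4
  c1 r0c0: 12 / 3 / 12
OS (2×2 grid), PE[0][0]:
  c0 r0c0: 4 / 1 / 4
  c1 r0c0: 14 / 5 / 2
RS (2×2 grid), PE[0][0]:
  c0 r0c0: 4 / 4 / 4
  c1 r0c0: 8 / 8 / 8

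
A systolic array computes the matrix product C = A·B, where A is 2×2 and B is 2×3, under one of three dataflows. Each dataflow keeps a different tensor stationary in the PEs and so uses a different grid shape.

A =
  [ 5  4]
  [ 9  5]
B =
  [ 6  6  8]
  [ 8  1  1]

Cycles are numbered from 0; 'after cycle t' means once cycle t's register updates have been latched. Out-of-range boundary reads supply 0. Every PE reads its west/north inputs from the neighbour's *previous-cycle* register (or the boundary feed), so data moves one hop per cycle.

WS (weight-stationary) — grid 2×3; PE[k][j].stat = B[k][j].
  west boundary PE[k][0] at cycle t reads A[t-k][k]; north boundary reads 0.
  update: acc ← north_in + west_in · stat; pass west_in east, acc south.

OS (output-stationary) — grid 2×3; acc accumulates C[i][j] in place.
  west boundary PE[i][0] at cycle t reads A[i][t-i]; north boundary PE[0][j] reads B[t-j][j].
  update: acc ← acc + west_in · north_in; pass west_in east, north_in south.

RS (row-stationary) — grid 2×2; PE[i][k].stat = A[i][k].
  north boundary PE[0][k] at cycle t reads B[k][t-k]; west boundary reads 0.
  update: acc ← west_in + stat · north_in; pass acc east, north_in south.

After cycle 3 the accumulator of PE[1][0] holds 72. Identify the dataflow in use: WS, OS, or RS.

WS [2×3] PE[1][0] across cycles:
  after 0 — PE[1][0] acc=0, pass-E 0, pass-S 0
  after 1 — PE[1][0] acc=62, pass-E 4, pass-S 62
  after 2 — PE[1][0] acc=94, pass-E 5, pass-S 94
  after 3 — PE[1][0] acc=0, pass-E 0, pass-S 0
OS [2×3] PE[1][0] across cycles:
  after 0 — PE[1][0] acc=0, pass-E 0, pass-S 0
  after 1 — PE[1][0] acc=54, pass-E 9, pass-S 6
  after 2 — PE[1][0] acc=94, pass-E 5, pass-S 8
  after 3 — PE[1][0] acc=94, pass-E 0, pass-S 0
RS [2×2] PE[1][0] across cycles:
  after 0 — PE[1][0] acc=0, pass-E 0, pass-S 0
  after 1 — PE[1][0] acc=54, pass-E 54, pass-S 6
  after 2 — PE[1][0] acc=54, pass-E 54, pass-S 6
  after 3 — PE[1][0] acc=72, pass-E 72, pass-S 8

dataflow = RS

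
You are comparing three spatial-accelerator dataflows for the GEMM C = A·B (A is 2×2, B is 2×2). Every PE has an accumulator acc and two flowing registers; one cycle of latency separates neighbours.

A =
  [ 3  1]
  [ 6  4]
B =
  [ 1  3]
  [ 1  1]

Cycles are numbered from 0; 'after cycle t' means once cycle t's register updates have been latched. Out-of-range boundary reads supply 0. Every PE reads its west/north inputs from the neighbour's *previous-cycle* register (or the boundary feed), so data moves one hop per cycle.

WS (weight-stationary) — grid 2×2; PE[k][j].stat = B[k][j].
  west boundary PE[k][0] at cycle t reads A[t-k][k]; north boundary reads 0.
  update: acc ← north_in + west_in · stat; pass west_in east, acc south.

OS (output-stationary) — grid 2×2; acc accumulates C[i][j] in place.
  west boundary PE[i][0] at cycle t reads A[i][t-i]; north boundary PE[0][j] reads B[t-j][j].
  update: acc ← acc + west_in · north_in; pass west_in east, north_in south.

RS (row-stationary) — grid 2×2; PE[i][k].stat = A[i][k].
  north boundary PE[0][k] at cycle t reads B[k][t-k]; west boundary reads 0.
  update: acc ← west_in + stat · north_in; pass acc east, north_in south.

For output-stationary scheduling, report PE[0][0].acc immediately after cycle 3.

PE[0][0].acc = 4

OS 2×2: PE[0][0] cycle-by-cycle (with neighbour feeds):
  cycle 0: PE[0][0] → acc 3, east 3, south 1
  cycle 1: PE[0][0] → acc 4, east 1, south 1
  cycle 2: PE[0][0] → acc 4, east 0, south 0
  cycle 3: PE[0][0] → acc 4, east 0, south 0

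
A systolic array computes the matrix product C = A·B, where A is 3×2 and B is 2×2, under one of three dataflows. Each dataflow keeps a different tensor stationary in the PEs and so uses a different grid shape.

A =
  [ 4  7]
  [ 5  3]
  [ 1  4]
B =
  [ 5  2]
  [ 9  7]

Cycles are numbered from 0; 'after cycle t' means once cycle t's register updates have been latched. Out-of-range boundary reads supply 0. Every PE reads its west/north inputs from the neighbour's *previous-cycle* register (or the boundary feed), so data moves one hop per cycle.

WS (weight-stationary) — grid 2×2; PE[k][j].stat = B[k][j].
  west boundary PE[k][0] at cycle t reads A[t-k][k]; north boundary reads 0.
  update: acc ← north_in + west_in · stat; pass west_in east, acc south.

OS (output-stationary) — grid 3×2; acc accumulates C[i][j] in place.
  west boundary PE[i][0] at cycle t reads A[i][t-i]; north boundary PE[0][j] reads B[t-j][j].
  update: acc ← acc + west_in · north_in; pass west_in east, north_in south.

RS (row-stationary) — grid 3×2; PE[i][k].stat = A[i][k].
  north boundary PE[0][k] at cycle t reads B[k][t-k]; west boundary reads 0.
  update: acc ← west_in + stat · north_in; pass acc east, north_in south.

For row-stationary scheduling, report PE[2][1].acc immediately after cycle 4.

PE[2][1].acc = 30

RS 3×2: PE[2][1] cycle-by-cycle (with neighbour feeds):
  0: (1,1).acc=0  regs=<0,0>
  0: (2,0).acc=0  regs=<0,0>
  0: (2,1).acc=0  regs=<0,0>
  1: (1,1).acc=0  regs=<0,0>
  1: (2,0).acc=0  regs=<0,0>
  1: (2,1).acc=0  regs=<0,0>
  2: (1,1).acc=52  regs=<52,9>
  2: (2,0).acc=5  regs=<5,5>
  2: (2,1).acc=0  regs=<0,0>
  3: (1,1).acc=31  regs=<31,7>
  3: (2,0).acc=2  regs=<2,2>
  3: (2,1).acc=41  regs=<41,9>
  4: (1,1).acc=0  regs=<0,0>
  4: (2,0).acc=0  regs=<0,0>
  4: (2,1).acc=30  regs=<30,7>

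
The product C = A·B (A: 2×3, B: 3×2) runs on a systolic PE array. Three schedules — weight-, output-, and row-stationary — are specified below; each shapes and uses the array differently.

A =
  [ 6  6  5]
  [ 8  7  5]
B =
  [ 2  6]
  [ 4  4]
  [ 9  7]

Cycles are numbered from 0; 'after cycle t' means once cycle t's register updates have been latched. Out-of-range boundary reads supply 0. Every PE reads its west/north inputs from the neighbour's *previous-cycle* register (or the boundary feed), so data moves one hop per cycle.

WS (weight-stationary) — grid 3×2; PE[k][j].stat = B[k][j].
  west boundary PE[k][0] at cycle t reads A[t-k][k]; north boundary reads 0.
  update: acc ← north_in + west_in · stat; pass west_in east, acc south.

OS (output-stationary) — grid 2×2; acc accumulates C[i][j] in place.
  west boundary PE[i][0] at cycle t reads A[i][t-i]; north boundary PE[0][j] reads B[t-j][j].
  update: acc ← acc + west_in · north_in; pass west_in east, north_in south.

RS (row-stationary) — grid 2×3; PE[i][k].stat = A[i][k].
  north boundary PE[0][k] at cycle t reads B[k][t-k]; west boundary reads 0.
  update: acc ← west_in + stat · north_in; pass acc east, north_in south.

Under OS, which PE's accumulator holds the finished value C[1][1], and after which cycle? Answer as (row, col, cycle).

(row, col, cycle) = (1, 1, 4)

OS: C[1][1] accumulates in PE[1][1]:
  [0] (1,1) acc=0 (h:0 v:0)
  [1] (1,1) acc=0 (h:0 v:0)
  [2] (1,1) acc=48 (h:8 v:6)
  [3] (1,1) acc=76 (h:7 v:4)
  [4] (1,1) acc=111 (h:5 v:7)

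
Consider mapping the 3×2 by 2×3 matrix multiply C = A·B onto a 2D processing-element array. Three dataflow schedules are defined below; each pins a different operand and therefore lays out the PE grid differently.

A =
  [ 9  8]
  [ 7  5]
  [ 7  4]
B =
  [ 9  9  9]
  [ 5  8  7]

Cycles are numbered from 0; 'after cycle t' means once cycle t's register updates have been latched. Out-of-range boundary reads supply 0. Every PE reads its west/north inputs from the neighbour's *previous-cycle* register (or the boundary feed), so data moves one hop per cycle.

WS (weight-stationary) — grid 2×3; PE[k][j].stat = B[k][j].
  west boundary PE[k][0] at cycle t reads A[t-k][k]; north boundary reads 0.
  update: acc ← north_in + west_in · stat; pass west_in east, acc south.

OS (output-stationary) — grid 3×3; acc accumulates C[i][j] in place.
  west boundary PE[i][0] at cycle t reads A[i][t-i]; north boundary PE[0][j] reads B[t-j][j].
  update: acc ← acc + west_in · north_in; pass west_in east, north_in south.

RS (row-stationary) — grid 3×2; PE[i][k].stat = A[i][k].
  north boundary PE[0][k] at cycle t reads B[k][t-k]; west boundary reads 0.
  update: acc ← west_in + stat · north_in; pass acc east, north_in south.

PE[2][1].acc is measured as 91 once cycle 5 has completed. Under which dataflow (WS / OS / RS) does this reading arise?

— WS: 2×3 array has no PE[2][1].
OS (3×3 grid), PE[2][1]:
  0: (2,1).acc=0  regs=<0,0>
  1: (2,1).acc=0  regs=<0,0>
  2: (2,1).acc=0  regs=<0,0>
  3: (2,1).acc=63  regs=<7,9>
  4: (2,1).acc=95  regs=<4,8>
  5: (2,1).acc=95  regs=<0,0>
RS (3×2 grid), PE[2][1]:
  0: (2,1).acc=0  regs=<0,0>
  1: (2,1).acc=0  regs=<0,0>
  2: (2,1).acc=0  regs=<0,0>
  3: (2,1).acc=83  regs=<83,5>
  4: (2,1).acc=95  regs=<95,8>
  5: (2,1).acc=91  regs=<91,7>

dataflow = RS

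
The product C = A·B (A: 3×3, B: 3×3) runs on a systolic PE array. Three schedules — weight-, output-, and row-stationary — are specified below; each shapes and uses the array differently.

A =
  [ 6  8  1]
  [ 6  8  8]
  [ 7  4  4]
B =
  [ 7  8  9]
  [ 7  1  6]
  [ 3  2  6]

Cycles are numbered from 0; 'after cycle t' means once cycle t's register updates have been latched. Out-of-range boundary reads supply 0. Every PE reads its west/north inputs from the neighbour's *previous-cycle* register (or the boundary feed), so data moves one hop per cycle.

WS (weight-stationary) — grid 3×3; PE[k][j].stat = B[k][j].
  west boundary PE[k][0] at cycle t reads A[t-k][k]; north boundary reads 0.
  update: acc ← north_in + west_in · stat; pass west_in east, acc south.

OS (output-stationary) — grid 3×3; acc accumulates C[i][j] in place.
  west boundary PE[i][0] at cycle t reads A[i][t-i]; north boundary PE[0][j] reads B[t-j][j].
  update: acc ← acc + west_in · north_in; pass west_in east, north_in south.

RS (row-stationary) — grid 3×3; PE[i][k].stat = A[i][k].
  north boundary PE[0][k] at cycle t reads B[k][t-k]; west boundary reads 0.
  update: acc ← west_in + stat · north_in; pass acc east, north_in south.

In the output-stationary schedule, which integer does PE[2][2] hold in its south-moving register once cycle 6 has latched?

register = 6

Tracing OS — 3×3 array, target PE[2][2]:
  t=0 PE[1][2]: acc=0 h=0 v=0
  t=0 PE[2][1]: acc=0 h=0 v=0
  t=0 PE[2][2]: acc=0 h=0 v=0
  t=1 PE[1][2]: acc=0 h=0 v=0
  t=1 PE[2][1]: acc=0 h=0 v=0
  t=1 PE[2][2]: acc=0 h=0 v=0
  t=2 PE[1][2]: acc=0 h=0 v=0
  t=2 PE[2][1]: acc=0 h=0 v=0
  t=2 PE[2][2]: acc=0 h=0 v=0
  t=3 PE[1][2]: acc=54 h=6 v=9
  t=3 PE[2][1]: acc=56 h=7 v=8
  t=3 PE[2][2]: acc=0 h=0 v=0
  t=4 PE[1][2]: acc=102 h=8 v=6
  t=4 PE[2][1]: acc=60 h=4 v=1
  t=4 PE[2][2]: acc=63 h=7 v=9
  t=5 PE[1][2]: acc=150 h=8 v=6
  t=5 PE[2][1]: acc=68 h=4 v=2
  t=5 PE[2][2]: acc=87 h=4 v=6
  t=6 PE[1][2]: acc=150 h=0 v=0
  t=6 PE[2][1]: acc=68 h=0 v=0
  t=6 PE[2][2]: acc=111 h=4 v=6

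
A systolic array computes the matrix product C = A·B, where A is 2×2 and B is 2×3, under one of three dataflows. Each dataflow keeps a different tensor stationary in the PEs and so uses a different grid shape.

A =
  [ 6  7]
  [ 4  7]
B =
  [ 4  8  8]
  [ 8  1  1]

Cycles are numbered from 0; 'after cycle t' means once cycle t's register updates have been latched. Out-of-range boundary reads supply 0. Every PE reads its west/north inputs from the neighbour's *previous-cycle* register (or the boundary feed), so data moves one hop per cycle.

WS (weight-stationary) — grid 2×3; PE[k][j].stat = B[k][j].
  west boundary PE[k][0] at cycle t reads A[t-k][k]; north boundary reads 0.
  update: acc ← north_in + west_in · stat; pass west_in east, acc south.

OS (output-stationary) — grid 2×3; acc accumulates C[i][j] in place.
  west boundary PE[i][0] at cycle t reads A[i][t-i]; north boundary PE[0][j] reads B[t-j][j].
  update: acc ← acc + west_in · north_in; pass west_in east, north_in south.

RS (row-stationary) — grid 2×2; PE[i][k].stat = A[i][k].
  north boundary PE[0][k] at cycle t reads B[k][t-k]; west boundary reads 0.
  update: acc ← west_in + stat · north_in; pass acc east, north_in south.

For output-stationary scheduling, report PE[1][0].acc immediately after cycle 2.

OS on a 2×3 grid — tracing PE[1][0] and its feeders:
  step 0 · PE0,0: acc=24; fwd→6 fwd↓4
  step 0 · PE1,0: acc=0; fwd→0 fwd↓0
  step 1 · PE0,0: acc=80; fwd→7 fwd↓8
  step 1 · PE1,0: acc=16; fwd→4 fwd↓4
  step 2 · PE0,0: acc=80; fwd→0 fwd↓0
  step 2 · PE1,0: acc=72; fwd→7 fwd↓8

PE[1][0].acc = 72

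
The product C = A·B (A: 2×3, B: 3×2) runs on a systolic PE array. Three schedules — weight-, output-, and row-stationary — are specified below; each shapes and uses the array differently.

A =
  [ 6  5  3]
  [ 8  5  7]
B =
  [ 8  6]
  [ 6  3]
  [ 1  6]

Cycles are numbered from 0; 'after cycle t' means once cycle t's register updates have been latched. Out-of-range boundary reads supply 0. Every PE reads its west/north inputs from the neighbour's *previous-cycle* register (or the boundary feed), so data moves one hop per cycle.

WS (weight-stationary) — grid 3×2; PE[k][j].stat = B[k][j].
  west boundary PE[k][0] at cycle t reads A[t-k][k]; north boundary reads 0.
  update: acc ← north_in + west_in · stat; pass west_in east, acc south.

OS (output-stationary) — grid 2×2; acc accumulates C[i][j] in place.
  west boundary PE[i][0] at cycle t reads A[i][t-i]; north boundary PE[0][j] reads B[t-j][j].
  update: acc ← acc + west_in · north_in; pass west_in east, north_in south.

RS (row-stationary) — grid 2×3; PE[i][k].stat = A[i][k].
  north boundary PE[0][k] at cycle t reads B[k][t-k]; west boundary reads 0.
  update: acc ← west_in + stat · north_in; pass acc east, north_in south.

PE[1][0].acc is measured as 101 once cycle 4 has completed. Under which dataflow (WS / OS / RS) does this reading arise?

Under WS (3×2), PE[1][0]:
  @0  [1,0]  acc 0  |  →0  ↓0
  @1  [1,0]  acc 78  |  →5  ↓78
  @2  [1,0]  acc 94  |  →5  ↓94
  @3  [1,0]  acc 0  |  →0  ↓0
  @4  [1,0]  acc 0  |  →0  ↓0
Under OS (2×2), PE[1][0]:
  @0  [1,0]  acc 0  |  →0  ↓0
  @1  [1,0]  acc 64  |  →8  ↓8
  @2  [1,0]  acc 94  |  →5  ↓6
  @3  [1,0]  acc 101  |  →7  ↓1
  @4  [1,0]  acc 101  |  →0  ↓0
Under RS (2×3), PE[1][0]:
  @0  [1,0]  acc 0  |  →0  ↓0
  @1  [1,0]  acc 64  |  →64  ↓8
  @2  [1,0]  acc 48  |  →48  ↓6
  @3  [1,0]  acc 0  |  →0  ↓0
  @4  [1,0]  acc 0  |  →0  ↓0

dataflow = OS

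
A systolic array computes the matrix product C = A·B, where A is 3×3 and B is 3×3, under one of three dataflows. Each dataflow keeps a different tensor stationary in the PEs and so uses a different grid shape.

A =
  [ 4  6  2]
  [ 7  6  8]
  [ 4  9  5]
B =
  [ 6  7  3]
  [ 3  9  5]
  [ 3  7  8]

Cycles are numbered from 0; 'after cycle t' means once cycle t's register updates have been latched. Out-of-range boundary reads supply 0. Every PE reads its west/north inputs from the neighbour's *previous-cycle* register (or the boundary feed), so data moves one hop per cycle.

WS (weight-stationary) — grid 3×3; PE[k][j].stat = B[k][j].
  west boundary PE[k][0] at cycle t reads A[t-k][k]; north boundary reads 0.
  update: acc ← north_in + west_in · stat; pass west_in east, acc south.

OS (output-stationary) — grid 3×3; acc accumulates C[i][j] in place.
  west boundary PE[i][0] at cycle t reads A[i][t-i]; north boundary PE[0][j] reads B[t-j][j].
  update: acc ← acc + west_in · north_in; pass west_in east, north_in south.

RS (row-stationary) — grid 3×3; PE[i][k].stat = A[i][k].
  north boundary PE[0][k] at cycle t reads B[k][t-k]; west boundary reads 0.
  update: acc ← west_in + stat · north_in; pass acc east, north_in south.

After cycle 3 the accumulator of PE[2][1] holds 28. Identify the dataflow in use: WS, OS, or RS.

dataflow = OS

WS (3×3 grid), PE[2][1]:
  @0  [2,1]  acc 0  |  →0  ↓0
  @1  [2,1]  acc 0  |  →0  ↓0
  @2  [2,1]  acc 0  |  →0  ↓0
  @3  [2,1]  acc 96  |  →2  ↓96
OS (3×3 grid), PE[2][1]:
  @0  [2,1]  acc 0  |  →0  ↓0
  @1  [2,1]  acc 0  |  →0  ↓0
  @2  [2,1]  acc 0  |  →0  ↓0
  @3  [2,1]  acc 28  |  →4  ↓7
RS (3×3 grid), PE[2][1]:
  @0  [2,1]  acc 0  |  →0  ↓0
  @1  [2,1]  acc 0  |  →0  ↓0
  @2  [2,1]  acc 0  |  →0  ↓0
  @3  [2,1]  acc 51  |  →51  ↓3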